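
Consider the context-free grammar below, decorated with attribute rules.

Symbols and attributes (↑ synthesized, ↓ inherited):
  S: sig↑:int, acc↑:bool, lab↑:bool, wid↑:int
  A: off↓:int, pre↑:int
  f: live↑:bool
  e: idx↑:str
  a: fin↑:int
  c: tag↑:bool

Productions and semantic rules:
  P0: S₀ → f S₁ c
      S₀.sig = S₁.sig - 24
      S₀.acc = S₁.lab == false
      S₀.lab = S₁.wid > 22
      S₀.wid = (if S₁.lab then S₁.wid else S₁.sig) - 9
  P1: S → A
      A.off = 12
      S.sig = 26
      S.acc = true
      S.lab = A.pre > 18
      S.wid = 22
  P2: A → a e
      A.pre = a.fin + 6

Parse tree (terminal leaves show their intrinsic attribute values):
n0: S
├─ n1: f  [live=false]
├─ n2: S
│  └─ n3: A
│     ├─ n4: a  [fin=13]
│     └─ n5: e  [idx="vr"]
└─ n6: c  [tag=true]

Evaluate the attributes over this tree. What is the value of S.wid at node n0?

1. n1.live = false  [terminal]
2. n3.off = 12  [12]
3. n4.fin = 13  [terminal]
4. n5.idx = "vr"  [terminal]
5. n3.pre = 19  [a.fin + 6]
6. n2.sig = 26  [26]
7. n2.acc = true  [true]
8. n2.lab = true  [A.pre > 18]
9. n2.wid = 22  [22]
10. n6.tag = true  [terminal]
11. n0.sig = 2  [S₁.sig - 24]
12. n0.acc = false  [S₁.lab == false]
13. n0.lab = false  [S₁.wid > 22]
14. n0.wid = 13  [(if S₁.lab then S₁.wid else S₁.sig) - 9]

13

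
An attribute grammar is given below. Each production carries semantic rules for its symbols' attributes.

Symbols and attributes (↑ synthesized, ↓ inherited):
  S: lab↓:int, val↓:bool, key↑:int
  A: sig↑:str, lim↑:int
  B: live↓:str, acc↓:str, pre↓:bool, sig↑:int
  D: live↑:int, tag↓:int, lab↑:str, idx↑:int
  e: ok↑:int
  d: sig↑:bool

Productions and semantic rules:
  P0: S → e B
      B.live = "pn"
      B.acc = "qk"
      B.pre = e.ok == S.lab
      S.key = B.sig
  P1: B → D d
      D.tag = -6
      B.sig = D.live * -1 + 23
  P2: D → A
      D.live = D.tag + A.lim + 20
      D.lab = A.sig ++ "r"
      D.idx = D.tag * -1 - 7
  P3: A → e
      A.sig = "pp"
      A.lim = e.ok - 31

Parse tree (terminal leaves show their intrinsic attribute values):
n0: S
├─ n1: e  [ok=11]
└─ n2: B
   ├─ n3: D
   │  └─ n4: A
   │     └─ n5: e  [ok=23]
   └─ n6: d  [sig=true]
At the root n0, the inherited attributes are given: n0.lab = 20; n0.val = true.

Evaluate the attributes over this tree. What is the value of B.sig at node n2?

1. n0.lab = 20  [given at root]
2. n0.val = true  [given at root]
3. n1.ok = 11  [terminal]
4. n2.live = "pn"  ["pn"]
5. n2.acc = "qk"  ["qk"]
6. n2.pre = false  [e.ok == S.lab]
7. n3.tag = -6  [-6]
8. n5.ok = 23  [terminal]
9. n4.sig = "pp"  ["pp"]
10. n4.lim = -8  [e.ok - 31]
11. n3.live = 6  [D.tag + A.lim + 20]
12. n3.lab = "ppr"  [A.sig ++ "r"]
13. n3.idx = -1  [D.tag * -1 - 7]
14. n6.sig = true  [terminal]
15. n2.sig = 17  [D.live * -1 + 23]
16. n0.key = 17  [B.sig]

17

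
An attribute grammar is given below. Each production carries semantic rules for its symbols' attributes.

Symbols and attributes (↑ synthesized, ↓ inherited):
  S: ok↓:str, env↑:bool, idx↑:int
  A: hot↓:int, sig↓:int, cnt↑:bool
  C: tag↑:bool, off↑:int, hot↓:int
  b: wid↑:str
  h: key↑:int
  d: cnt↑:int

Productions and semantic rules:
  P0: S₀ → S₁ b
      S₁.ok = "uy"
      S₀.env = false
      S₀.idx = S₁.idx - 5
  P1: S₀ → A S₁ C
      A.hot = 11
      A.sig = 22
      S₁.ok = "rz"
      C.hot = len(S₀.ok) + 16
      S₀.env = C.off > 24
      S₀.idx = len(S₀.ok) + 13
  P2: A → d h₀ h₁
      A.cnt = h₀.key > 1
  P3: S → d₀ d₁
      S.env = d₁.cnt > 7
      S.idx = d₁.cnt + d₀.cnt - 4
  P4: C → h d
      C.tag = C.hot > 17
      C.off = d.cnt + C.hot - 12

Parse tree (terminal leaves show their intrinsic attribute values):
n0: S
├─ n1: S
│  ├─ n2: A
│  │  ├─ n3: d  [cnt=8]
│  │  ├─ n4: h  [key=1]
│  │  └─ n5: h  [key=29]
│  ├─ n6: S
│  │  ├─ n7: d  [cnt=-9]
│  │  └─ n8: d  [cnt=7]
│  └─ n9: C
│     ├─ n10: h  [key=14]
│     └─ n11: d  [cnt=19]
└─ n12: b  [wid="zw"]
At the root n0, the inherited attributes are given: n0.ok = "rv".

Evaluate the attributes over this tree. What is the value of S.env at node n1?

true

1. n0.ok = "rv"  [given at root]
2. n1.ok = "uy"  ["uy"]
3. n2.hot = 11  [11]
4. n2.sig = 22  [22]
5. n3.cnt = 8  [terminal]
6. n4.key = 1  [terminal]
7. n5.key = 29  [terminal]
8. n2.cnt = false  [h₀.key > 1]
9. n6.ok = "rz"  ["rz"]
10. n7.cnt = -9  [terminal]
11. n8.cnt = 7  [terminal]
12. n6.env = false  [d₁.cnt > 7]
13. n6.idx = -6  [d₁.cnt + d₀.cnt - 4]
14. n9.hot = 18  [len(S₀.ok) + 16]
15. n10.key = 14  [terminal]
16. n11.cnt = 19  [terminal]
17. n9.tag = true  [C.hot > 17]
18. n9.off = 25  [d.cnt + C.hot - 12]
19. n1.env = true  [C.off > 24]
20. n1.idx = 15  [len(S₀.ok) + 13]
21. n12.wid = "zw"  [terminal]
22. n0.env = false  [false]
23. n0.idx = 10  [S₁.idx - 5]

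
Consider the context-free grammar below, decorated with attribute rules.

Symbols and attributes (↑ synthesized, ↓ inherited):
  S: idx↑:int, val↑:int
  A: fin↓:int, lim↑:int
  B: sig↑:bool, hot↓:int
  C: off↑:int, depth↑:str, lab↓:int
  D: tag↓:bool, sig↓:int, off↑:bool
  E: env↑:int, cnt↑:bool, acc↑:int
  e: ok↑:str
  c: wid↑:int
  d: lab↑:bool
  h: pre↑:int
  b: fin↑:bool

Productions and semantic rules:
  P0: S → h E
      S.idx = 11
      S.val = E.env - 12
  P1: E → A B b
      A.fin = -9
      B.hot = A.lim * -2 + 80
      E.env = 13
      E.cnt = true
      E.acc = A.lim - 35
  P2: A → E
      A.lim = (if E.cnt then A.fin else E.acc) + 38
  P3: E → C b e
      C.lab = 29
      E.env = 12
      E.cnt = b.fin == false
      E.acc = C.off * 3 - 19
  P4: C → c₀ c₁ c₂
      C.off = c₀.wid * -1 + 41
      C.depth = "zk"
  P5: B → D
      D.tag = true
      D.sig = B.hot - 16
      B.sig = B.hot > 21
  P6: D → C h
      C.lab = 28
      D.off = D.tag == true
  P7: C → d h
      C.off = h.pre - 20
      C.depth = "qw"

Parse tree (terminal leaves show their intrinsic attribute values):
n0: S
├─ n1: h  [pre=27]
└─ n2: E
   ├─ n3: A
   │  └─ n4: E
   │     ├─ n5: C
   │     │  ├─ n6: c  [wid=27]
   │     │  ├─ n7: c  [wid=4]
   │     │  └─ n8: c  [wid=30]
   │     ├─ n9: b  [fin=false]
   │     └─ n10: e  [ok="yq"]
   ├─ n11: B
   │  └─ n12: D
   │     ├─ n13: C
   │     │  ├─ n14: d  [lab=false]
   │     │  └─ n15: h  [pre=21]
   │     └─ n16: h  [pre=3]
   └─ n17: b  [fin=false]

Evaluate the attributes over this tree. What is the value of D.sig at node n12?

6

1. n1.pre = 27  [terminal]
2. n3.fin = -9  [-9]
3. n5.lab = 29  [29]
4. n6.wid = 27  [terminal]
5. n7.wid = 4  [terminal]
6. n8.wid = 30  [terminal]
7. n5.off = 14  [c₀.wid * -1 + 41]
8. n5.depth = "zk"  ["zk"]
9. n9.fin = false  [terminal]
10. n10.ok = "yq"  [terminal]
11. n4.env = 12  [12]
12. n4.cnt = true  [b.fin == false]
13. n4.acc = 23  [C.off * 3 - 19]
14. n3.lim = 29  [(if E.cnt then A.fin else E.acc) + 38]
15. n11.hot = 22  [A.lim * -2 + 80]
16. n12.tag = true  [true]
17. n12.sig = 6  [B.hot - 16]
18. n13.lab = 28  [28]
19. n14.lab = false  [terminal]
20. n15.pre = 21  [terminal]
21. n13.off = 1  [h.pre - 20]
22. n13.depth = "qw"  ["qw"]
23. n16.pre = 3  [terminal]
24. n12.off = true  [D.tag == true]
25. n11.sig = true  [B.hot > 21]
26. n17.fin = false  [terminal]
27. n2.env = 13  [13]
28. n2.cnt = true  [true]
29. n2.acc = -6  [A.lim - 35]
30. n0.idx = 11  [11]
31. n0.val = 1  [E.env - 12]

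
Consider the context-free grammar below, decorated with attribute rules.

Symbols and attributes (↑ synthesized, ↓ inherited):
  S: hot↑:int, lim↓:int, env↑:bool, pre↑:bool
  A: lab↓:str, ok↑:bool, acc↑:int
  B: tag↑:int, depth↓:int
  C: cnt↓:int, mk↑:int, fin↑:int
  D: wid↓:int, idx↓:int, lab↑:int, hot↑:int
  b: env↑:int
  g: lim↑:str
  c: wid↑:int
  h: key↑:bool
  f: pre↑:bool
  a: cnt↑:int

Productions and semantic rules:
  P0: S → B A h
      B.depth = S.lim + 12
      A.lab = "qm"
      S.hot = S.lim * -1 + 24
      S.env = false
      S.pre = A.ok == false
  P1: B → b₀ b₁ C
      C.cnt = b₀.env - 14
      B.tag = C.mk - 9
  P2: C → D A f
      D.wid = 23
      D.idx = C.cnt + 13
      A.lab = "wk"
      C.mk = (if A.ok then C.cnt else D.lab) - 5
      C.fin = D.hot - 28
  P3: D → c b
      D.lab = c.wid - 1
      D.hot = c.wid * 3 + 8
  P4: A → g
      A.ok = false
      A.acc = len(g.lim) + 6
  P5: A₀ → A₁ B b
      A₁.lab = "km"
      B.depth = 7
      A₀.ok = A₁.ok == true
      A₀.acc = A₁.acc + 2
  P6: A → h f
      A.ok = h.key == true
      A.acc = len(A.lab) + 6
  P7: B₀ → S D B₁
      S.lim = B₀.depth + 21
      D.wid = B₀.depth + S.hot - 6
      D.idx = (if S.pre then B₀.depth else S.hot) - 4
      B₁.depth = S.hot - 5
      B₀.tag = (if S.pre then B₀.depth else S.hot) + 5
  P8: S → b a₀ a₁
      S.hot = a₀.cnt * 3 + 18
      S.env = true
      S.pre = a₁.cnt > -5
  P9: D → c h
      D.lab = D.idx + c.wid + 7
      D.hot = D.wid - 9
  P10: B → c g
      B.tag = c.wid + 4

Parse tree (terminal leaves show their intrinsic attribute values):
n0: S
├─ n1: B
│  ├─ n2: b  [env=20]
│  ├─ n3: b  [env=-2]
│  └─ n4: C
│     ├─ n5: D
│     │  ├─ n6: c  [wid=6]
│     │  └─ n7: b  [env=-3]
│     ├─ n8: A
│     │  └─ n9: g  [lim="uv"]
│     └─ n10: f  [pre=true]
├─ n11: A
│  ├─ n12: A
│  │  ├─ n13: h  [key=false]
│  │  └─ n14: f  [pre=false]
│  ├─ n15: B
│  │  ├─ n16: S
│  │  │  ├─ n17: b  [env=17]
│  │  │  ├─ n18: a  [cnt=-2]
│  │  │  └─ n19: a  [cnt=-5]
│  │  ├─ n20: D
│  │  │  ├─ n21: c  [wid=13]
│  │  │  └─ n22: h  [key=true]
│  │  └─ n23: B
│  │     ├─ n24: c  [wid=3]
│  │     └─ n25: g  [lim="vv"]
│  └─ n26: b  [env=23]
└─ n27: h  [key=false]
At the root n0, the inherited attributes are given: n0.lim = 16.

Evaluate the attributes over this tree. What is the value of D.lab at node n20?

28

1. n0.lim = 16  [given at root]
2. n1.depth = 28  [S.lim + 12]
3. n2.env = 20  [terminal]
4. n3.env = -2  [terminal]
5. n4.cnt = 6  [b₀.env - 14]
6. n5.wid = 23  [23]
7. n5.idx = 19  [C.cnt + 13]
8. n6.wid = 6  [terminal]
9. n7.env = -3  [terminal]
10. n5.lab = 5  [c.wid - 1]
11. n5.hot = 26  [c.wid * 3 + 8]
12. n8.lab = "wk"  ["wk"]
13. n9.lim = "uv"  [terminal]
14. n8.ok = false  [false]
15. n8.acc = 8  [len(g.lim) + 6]
16. n10.pre = true  [terminal]
17. n4.mk = 0  [(if A.ok then C.cnt else D.lab) - 5]
18. n4.fin = -2  [D.hot - 28]
19. n1.tag = -9  [C.mk - 9]
20. n11.lab = "qm"  ["qm"]
21. n12.lab = "km"  ["km"]
22. n13.key = false  [terminal]
23. n14.pre = false  [terminal]
24. n12.ok = false  [h.key == true]
25. n12.acc = 8  [len(A.lab) + 6]
26. n15.depth = 7  [7]
27. n16.lim = 28  [B₀.depth + 21]
28. n17.env = 17  [terminal]
29. n18.cnt = -2  [terminal]
30. n19.cnt = -5  [terminal]
31. n16.hot = 12  [a₀.cnt * 3 + 18]
32. n16.env = true  [true]
33. n16.pre = false  [a₁.cnt > -5]
34. n20.wid = 13  [B₀.depth + S.hot - 6]
35. n20.idx = 8  [(if S.pre then B₀.depth else S.hot) - 4]
36. n21.wid = 13  [terminal]
37. n22.key = true  [terminal]
38. n20.lab = 28  [D.idx + c.wid + 7]
39. n20.hot = 4  [D.wid - 9]
40. n23.depth = 7  [S.hot - 5]
41. n24.wid = 3  [terminal]
42. n25.lim = "vv"  [terminal]
43. n23.tag = 7  [c.wid + 4]
44. n15.tag = 17  [(if S.pre then B₀.depth else S.hot) + 5]
45. n26.env = 23  [terminal]
46. n11.ok = false  [A₁.ok == true]
47. n11.acc = 10  [A₁.acc + 2]
48. n27.key = false  [terminal]
49. n0.hot = 8  [S.lim * -1 + 24]
50. n0.env = false  [false]
51. n0.pre = true  [A.ok == false]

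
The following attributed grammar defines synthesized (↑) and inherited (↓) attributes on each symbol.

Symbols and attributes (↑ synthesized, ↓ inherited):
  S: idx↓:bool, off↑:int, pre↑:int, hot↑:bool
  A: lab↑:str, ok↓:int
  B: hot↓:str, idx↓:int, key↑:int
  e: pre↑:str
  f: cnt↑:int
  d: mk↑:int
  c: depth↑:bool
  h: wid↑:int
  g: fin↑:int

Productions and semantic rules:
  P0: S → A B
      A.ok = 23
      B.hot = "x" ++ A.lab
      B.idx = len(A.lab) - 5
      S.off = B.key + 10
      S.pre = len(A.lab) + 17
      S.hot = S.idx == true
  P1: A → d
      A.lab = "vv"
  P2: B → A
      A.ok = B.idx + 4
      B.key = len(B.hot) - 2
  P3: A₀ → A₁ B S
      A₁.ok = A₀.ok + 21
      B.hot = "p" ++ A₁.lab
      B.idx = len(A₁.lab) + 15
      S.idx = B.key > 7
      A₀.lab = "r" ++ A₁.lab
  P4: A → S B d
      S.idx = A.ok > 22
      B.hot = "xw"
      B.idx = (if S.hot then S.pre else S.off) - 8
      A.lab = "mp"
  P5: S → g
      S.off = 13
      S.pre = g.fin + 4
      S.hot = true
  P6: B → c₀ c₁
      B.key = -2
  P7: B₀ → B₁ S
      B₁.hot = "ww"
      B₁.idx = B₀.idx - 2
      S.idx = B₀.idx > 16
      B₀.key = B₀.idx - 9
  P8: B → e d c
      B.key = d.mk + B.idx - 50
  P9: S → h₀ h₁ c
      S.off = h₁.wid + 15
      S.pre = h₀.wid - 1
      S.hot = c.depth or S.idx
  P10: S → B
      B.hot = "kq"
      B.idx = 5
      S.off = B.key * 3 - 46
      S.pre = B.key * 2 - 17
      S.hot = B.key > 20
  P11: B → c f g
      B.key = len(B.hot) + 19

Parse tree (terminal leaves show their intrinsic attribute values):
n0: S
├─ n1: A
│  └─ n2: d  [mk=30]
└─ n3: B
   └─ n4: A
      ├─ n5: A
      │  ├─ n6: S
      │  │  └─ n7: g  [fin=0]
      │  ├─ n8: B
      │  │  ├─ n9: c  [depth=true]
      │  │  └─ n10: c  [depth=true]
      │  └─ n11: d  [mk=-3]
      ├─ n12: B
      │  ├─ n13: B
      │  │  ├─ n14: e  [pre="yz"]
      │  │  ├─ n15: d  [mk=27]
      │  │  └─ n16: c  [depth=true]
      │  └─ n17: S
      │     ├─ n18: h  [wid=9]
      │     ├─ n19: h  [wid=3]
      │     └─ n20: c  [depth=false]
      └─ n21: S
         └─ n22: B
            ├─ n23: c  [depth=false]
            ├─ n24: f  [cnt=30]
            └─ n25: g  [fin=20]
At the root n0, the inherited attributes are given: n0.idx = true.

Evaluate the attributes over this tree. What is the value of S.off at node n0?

1. n0.idx = true  [given at root]
2. n1.ok = 23  [23]
3. n2.mk = 30  [terminal]
4. n1.lab = "vv"  ["vv"]
5. n3.hot = "xvv"  ["x" ++ A.lab]
6. n3.idx = -3  [len(A.lab) - 5]
7. n4.ok = 1  [B.idx + 4]
8. n5.ok = 22  [A₀.ok + 21]
9. n6.idx = false  [A.ok > 22]
10. n7.fin = 0  [terminal]
11. n6.off = 13  [13]
12. n6.pre = 4  [g.fin + 4]
13. n6.hot = true  [true]
14. n8.hot = "xw"  ["xw"]
15. n8.idx = -4  [(if S.hot then S.pre else S.off) - 8]
16. n9.depth = true  [terminal]
17. n10.depth = true  [terminal]
18. n8.key = -2  [-2]
19. n11.mk = -3  [terminal]
20. n5.lab = "mp"  ["mp"]
21. n12.hot = "pmp"  ["p" ++ A₁.lab]
22. n12.idx = 17  [len(A₁.lab) + 15]
23. n13.hot = "ww"  ["ww"]
24. n13.idx = 15  [B₀.idx - 2]
25. n14.pre = "yz"  [terminal]
26. n15.mk = 27  [terminal]
27. n16.depth = true  [terminal]
28. n13.key = -8  [d.mk + B.idx - 50]
29. n17.idx = true  [B₀.idx > 16]
30. n18.wid = 9  [terminal]
31. n19.wid = 3  [terminal]
32. n20.depth = false  [terminal]
33. n17.off = 18  [h₁.wid + 15]
34. n17.pre = 8  [h₀.wid - 1]
35. n17.hot = true  [c.depth or S.idx]
36. n12.key = 8  [B₀.idx - 9]
37. n21.idx = true  [B.key > 7]
38. n22.hot = "kq"  ["kq"]
39. n22.idx = 5  [5]
40. n23.depth = false  [terminal]
41. n24.cnt = 30  [terminal]
42. n25.fin = 20  [terminal]
43. n22.key = 21  [len(B.hot) + 19]
44. n21.off = 17  [B.key * 3 - 46]
45. n21.pre = 25  [B.key * 2 - 17]
46. n21.hot = true  [B.key > 20]
47. n4.lab = "rmp"  ["r" ++ A₁.lab]
48. n3.key = 1  [len(B.hot) - 2]
49. n0.off = 11  [B.key + 10]
50. n0.pre = 19  [len(A.lab) + 17]
51. n0.hot = true  [S.idx == true]

11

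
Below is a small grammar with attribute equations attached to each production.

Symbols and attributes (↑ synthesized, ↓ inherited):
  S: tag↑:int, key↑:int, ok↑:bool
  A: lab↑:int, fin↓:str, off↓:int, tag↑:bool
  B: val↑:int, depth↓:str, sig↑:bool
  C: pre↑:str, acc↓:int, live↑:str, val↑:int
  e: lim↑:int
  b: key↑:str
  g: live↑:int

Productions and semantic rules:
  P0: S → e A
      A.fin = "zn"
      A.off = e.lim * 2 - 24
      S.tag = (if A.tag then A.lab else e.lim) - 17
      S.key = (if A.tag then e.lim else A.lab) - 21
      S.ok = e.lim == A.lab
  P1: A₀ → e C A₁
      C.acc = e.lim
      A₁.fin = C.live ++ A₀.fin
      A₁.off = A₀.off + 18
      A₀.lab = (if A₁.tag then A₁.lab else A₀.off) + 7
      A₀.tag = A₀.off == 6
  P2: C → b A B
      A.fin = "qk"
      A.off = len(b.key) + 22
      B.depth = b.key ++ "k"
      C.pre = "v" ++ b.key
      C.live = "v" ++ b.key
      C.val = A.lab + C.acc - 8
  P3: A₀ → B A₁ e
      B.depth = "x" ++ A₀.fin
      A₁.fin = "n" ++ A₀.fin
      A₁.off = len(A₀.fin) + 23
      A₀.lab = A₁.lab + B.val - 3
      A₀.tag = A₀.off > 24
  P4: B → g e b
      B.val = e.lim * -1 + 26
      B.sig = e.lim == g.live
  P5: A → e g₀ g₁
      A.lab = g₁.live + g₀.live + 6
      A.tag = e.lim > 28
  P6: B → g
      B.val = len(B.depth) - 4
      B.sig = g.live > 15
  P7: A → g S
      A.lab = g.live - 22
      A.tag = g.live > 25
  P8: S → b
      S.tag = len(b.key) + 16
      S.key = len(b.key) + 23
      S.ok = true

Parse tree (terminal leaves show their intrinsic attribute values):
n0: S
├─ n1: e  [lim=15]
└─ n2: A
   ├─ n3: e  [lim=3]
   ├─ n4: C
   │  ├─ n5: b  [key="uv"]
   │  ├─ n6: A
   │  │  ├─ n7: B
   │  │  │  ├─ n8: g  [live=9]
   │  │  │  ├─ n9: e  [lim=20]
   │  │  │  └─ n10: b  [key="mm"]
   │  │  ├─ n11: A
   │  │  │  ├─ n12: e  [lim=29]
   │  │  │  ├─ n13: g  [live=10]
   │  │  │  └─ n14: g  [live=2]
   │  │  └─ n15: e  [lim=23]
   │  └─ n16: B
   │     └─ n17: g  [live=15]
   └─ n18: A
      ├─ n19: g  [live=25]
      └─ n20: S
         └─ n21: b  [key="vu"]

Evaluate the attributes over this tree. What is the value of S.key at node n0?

1. n1.lim = 15  [terminal]
2. n2.fin = "zn"  ["zn"]
3. n2.off = 6  [e.lim * 2 - 24]
4. n3.lim = 3  [terminal]
5. n4.acc = 3  [e.lim]
6. n5.key = "uv"  [terminal]
7. n6.fin = "qk"  ["qk"]
8. n6.off = 24  [len(b.key) + 22]
9. n7.depth = "xqk"  ["x" ++ A₀.fin]
10. n8.live = 9  [terminal]
11. n9.lim = 20  [terminal]
12. n10.key = "mm"  [terminal]
13. n7.val = 6  [e.lim * -1 + 26]
14. n7.sig = false  [e.lim == g.live]
15. n11.fin = "nqk"  ["n" ++ A₀.fin]
16. n11.off = 25  [len(A₀.fin) + 23]
17. n12.lim = 29  [terminal]
18. n13.live = 10  [terminal]
19. n14.live = 2  [terminal]
20. n11.lab = 18  [g₁.live + g₀.live + 6]
21. n11.tag = true  [e.lim > 28]
22. n15.lim = 23  [terminal]
23. n6.lab = 21  [A₁.lab + B.val - 3]
24. n6.tag = false  [A₀.off > 24]
25. n16.depth = "uvk"  [b.key ++ "k"]
26. n17.live = 15  [terminal]
27. n16.val = -1  [len(B.depth) - 4]
28. n16.sig = false  [g.live > 15]
29. n4.pre = "vuv"  ["v" ++ b.key]
30. n4.live = "vuv"  ["v" ++ b.key]
31. n4.val = 16  [A.lab + C.acc - 8]
32. n18.fin = "vuvzn"  [C.live ++ A₀.fin]
33. n18.off = 24  [A₀.off + 18]
34. n19.live = 25  [terminal]
35. n21.key = "vu"  [terminal]
36. n20.tag = 18  [len(b.key) + 16]
37. n20.key = 25  [len(b.key) + 23]
38. n20.ok = true  [true]
39. n18.lab = 3  [g.live - 22]
40. n18.tag = false  [g.live > 25]
41. n2.lab = 13  [(if A₁.tag then A₁.lab else A₀.off) + 7]
42. n2.tag = true  [A₀.off == 6]
43. n0.tag = -4  [(if A.tag then A.lab else e.lim) - 17]
44. n0.key = -6  [(if A.tag then e.lim else A.lab) - 21]
45. n0.ok = false  [e.lim == A.lab]

-6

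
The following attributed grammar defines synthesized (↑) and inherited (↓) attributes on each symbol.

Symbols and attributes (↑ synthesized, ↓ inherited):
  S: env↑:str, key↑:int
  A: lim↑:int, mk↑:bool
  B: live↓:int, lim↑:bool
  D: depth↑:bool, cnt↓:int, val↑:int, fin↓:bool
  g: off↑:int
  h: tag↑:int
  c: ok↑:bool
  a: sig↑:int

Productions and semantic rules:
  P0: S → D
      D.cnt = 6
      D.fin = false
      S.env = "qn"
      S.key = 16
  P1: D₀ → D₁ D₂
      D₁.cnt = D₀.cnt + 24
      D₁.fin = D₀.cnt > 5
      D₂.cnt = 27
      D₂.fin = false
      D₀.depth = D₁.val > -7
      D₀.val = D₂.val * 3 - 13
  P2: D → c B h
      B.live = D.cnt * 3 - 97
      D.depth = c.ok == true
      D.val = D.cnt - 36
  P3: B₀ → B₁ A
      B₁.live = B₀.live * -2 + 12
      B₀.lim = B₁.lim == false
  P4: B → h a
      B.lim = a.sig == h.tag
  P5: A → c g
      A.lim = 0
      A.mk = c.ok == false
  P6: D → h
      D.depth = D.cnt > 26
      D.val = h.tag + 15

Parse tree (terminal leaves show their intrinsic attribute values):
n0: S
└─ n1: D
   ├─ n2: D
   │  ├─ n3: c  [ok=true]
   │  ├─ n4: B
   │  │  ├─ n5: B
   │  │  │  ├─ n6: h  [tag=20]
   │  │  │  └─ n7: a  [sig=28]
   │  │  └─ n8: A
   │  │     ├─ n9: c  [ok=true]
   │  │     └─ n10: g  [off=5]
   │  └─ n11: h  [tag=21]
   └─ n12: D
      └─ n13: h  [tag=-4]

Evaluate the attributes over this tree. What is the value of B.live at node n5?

26

1. n1.cnt = 6  [6]
2. n1.fin = false  [false]
3. n2.cnt = 30  [D₀.cnt + 24]
4. n2.fin = true  [D₀.cnt > 5]
5. n3.ok = true  [terminal]
6. n4.live = -7  [D.cnt * 3 - 97]
7. n5.live = 26  [B₀.live * -2 + 12]
8. n6.tag = 20  [terminal]
9. n7.sig = 28  [terminal]
10. n5.lim = false  [a.sig == h.tag]
11. n9.ok = true  [terminal]
12. n10.off = 5  [terminal]
13. n8.lim = 0  [0]
14. n8.mk = false  [c.ok == false]
15. n4.lim = true  [B₁.lim == false]
16. n11.tag = 21  [terminal]
17. n2.depth = true  [c.ok == true]
18. n2.val = -6  [D.cnt - 36]
19. n12.cnt = 27  [27]
20. n12.fin = false  [false]
21. n13.tag = -4  [terminal]
22. n12.depth = true  [D.cnt > 26]
23. n12.val = 11  [h.tag + 15]
24. n1.depth = true  [D₁.val > -7]
25. n1.val = 20  [D₂.val * 3 - 13]
26. n0.env = "qn"  ["qn"]
27. n0.key = 16  [16]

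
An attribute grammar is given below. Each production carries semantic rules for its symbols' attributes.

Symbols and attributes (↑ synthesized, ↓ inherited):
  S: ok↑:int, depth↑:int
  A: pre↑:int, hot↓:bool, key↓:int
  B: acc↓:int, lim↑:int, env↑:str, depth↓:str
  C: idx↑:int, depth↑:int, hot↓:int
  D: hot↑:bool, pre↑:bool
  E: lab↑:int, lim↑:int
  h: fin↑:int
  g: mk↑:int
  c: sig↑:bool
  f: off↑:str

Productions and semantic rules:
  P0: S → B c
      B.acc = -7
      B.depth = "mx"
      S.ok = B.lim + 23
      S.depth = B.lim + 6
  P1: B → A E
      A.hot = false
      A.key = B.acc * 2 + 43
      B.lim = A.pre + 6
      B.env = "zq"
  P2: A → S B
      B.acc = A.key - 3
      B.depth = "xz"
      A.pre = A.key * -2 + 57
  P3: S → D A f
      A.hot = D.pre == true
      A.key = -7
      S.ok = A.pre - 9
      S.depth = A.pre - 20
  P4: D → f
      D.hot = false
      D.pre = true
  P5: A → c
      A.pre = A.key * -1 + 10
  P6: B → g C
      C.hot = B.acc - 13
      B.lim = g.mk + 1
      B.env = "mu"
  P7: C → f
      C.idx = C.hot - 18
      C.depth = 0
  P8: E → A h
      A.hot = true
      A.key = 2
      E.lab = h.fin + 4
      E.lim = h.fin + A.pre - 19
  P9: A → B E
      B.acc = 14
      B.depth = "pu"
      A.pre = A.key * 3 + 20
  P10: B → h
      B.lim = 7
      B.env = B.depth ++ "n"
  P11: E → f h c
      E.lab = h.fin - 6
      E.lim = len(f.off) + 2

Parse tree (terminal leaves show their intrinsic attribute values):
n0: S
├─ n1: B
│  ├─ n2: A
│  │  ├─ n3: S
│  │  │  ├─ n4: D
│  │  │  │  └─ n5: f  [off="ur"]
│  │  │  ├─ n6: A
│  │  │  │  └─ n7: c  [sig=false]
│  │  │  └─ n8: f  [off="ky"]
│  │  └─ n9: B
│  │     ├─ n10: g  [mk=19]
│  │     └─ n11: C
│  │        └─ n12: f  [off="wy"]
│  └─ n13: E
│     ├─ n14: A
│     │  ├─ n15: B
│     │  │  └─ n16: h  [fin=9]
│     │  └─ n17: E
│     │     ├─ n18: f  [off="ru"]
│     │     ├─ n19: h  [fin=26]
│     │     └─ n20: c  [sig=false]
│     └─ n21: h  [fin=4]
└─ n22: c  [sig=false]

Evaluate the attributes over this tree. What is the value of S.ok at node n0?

1. n1.acc = -7  [-7]
2. n1.depth = "mx"  ["mx"]
3. n2.hot = false  [false]
4. n2.key = 29  [B.acc * 2 + 43]
5. n5.off = "ur"  [terminal]
6. n4.hot = false  [false]
7. n4.pre = true  [true]
8. n6.hot = true  [D.pre == true]
9. n6.key = -7  [-7]
10. n7.sig = false  [terminal]
11. n6.pre = 17  [A.key * -1 + 10]
12. n8.off = "ky"  [terminal]
13. n3.ok = 8  [A.pre - 9]
14. n3.depth = -3  [A.pre - 20]
15. n9.acc = 26  [A.key - 3]
16. n9.depth = "xz"  ["xz"]
17. n10.mk = 19  [terminal]
18. n11.hot = 13  [B.acc - 13]
19. n12.off = "wy"  [terminal]
20. n11.idx = -5  [C.hot - 18]
21. n11.depth = 0  [0]
22. n9.lim = 20  [g.mk + 1]
23. n9.env = "mu"  ["mu"]
24. n2.pre = -1  [A.key * -2 + 57]
25. n14.hot = true  [true]
26. n14.key = 2  [2]
27. n15.acc = 14  [14]
28. n15.depth = "pu"  ["pu"]
29. n16.fin = 9  [terminal]
30. n15.lim = 7  [7]
31. n15.env = "pun"  [B.depth ++ "n"]
32. n18.off = "ru"  [terminal]
33. n19.fin = 26  [terminal]
34. n20.sig = false  [terminal]
35. n17.lab = 20  [h.fin - 6]
36. n17.lim = 4  [len(f.off) + 2]
37. n14.pre = 26  [A.key * 3 + 20]
38. n21.fin = 4  [terminal]
39. n13.lab = 8  [h.fin + 4]
40. n13.lim = 11  [h.fin + A.pre - 19]
41. n1.lim = 5  [A.pre + 6]
42. n1.env = "zq"  ["zq"]
43. n22.sig = false  [terminal]
44. n0.ok = 28  [B.lim + 23]
45. n0.depth = 11  [B.lim + 6]

28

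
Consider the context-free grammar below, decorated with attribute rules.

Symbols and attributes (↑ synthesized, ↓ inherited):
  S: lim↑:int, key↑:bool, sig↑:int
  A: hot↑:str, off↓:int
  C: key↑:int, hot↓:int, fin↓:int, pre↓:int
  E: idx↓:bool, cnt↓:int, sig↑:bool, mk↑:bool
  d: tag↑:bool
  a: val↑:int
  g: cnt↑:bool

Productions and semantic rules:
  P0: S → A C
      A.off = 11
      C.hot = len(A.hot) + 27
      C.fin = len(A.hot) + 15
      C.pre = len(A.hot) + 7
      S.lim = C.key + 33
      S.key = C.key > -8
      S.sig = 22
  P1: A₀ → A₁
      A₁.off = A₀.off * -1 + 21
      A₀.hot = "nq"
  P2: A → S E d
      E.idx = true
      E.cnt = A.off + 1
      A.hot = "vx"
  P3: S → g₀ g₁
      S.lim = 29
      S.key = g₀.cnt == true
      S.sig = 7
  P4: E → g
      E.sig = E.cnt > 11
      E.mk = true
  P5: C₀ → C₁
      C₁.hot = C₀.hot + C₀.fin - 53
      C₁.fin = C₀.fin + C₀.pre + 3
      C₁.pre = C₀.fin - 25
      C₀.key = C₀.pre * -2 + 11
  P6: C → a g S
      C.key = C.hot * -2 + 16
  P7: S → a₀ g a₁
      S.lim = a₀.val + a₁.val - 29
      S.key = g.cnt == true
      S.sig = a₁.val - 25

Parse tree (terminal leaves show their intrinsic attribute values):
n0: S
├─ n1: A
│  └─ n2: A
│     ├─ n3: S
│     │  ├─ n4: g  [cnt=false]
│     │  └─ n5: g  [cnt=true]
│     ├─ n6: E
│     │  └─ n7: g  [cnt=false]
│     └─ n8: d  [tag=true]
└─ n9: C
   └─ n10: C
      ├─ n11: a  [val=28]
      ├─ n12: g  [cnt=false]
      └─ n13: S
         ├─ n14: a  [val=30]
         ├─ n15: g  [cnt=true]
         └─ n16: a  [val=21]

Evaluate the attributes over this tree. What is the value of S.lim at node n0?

26

1. n1.off = 11  [11]
2. n2.off = 10  [A₀.off * -1 + 21]
3. n4.cnt = false  [terminal]
4. n5.cnt = true  [terminal]
5. n3.lim = 29  [29]
6. n3.key = false  [g₀.cnt == true]
7. n3.sig = 7  [7]
8. n6.idx = true  [true]
9. n6.cnt = 11  [A.off + 1]
10. n7.cnt = false  [terminal]
11. n6.sig = false  [E.cnt > 11]
12. n6.mk = true  [true]
13. n8.tag = true  [terminal]
14. n2.hot = "vx"  ["vx"]
15. n1.hot = "nq"  ["nq"]
16. n9.hot = 29  [len(A.hot) + 27]
17. n9.fin = 17  [len(A.hot) + 15]
18. n9.pre = 9  [len(A.hot) + 7]
19. n10.hot = -7  [C₀.hot + C₀.fin - 53]
20. n10.fin = 29  [C₀.fin + C₀.pre + 3]
21. n10.pre = -8  [C₀.fin - 25]
22. n11.val = 28  [terminal]
23. n12.cnt = false  [terminal]
24. n14.val = 30  [terminal]
25. n15.cnt = true  [terminal]
26. n16.val = 21  [terminal]
27. n13.lim = 22  [a₀.val + a₁.val - 29]
28. n13.key = true  [g.cnt == true]
29. n13.sig = -4  [a₁.val - 25]
30. n10.key = 30  [C.hot * -2 + 16]
31. n9.key = -7  [C₀.pre * -2 + 11]
32. n0.lim = 26  [C.key + 33]
33. n0.key = true  [C.key > -8]
34. n0.sig = 22  [22]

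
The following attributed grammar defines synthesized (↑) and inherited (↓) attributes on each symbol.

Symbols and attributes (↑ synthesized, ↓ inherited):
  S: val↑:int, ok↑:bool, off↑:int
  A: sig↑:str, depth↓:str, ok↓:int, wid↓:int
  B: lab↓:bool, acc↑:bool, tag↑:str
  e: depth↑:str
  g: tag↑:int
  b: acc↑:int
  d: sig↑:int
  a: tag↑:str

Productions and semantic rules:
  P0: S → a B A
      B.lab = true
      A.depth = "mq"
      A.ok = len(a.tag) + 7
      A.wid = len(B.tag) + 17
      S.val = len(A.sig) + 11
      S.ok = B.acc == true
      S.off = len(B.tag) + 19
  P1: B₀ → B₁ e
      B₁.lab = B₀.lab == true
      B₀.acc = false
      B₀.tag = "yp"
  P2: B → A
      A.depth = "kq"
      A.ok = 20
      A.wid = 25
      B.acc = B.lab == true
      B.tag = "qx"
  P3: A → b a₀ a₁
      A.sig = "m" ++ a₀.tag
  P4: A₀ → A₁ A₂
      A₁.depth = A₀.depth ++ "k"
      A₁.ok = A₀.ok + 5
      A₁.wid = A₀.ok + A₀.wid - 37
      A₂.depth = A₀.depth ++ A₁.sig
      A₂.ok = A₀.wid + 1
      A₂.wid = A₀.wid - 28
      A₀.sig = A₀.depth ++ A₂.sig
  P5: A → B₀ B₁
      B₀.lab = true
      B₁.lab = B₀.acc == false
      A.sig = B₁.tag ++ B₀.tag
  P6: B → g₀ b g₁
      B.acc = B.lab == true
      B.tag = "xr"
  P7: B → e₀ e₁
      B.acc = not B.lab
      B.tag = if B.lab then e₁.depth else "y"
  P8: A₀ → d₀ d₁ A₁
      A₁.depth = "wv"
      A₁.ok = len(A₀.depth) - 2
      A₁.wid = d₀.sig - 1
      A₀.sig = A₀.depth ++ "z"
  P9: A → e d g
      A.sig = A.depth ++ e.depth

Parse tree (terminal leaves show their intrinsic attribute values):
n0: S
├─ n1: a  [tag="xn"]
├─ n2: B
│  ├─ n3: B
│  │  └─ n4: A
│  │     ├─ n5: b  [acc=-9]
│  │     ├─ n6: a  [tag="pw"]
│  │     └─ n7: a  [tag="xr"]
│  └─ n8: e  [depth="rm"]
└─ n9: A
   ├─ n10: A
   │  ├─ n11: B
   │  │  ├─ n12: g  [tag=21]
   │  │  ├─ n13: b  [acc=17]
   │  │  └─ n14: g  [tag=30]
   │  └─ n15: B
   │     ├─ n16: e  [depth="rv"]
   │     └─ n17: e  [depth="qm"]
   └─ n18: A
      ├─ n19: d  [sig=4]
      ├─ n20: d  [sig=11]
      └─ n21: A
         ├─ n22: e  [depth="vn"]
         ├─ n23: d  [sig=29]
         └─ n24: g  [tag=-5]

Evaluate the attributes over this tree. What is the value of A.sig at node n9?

1. n1.tag = "xn"  [terminal]
2. n2.lab = true  [true]
3. n3.lab = true  [B₀.lab == true]
4. n4.depth = "kq"  ["kq"]
5. n4.ok = 20  [20]
6. n4.wid = 25  [25]
7. n5.acc = -9  [terminal]
8. n6.tag = "pw"  [terminal]
9. n7.tag = "xr"  [terminal]
10. n4.sig = "mpw"  ["m" ++ a₀.tag]
11. n3.acc = true  [B.lab == true]
12. n3.tag = "qx"  ["qx"]
13. n8.depth = "rm"  [terminal]
14. n2.acc = false  [false]
15. n2.tag = "yp"  ["yp"]
16. n9.depth = "mq"  ["mq"]
17. n9.ok = 9  [len(a.tag) + 7]
18. n9.wid = 19  [len(B.tag) + 17]
19. n10.depth = "mqk"  [A₀.depth ++ "k"]
20. n10.ok = 14  [A₀.ok + 5]
21. n10.wid = -9  [A₀.ok + A₀.wid - 37]
22. n11.lab = true  [true]
23. n12.tag = 21  [terminal]
24. n13.acc = 17  [terminal]
25. n14.tag = 30  [terminal]
26. n11.acc = true  [B.lab == true]
27. n11.tag = "xr"  ["xr"]
28. n15.lab = false  [B₀.acc == false]
29. n16.depth = "rv"  [terminal]
30. n17.depth = "qm"  [terminal]
31. n15.acc = true  [not B.lab]
32. n15.tag = "y"  [if B.lab then e₁.depth else "y"]
33. n10.sig = "yxr"  [B₁.tag ++ B₀.tag]
34. n18.depth = "mqyxr"  [A₀.depth ++ A₁.sig]
35. n18.ok = 20  [A₀.wid + 1]
36. n18.wid = -9  [A₀.wid - 28]
37. n19.sig = 4  [terminal]
38. n20.sig = 11  [terminal]
39. n21.depth = "wv"  ["wv"]
40. n21.ok = 3  [len(A₀.depth) - 2]
41. n21.wid = 3  [d₀.sig - 1]
42. n22.depth = "vn"  [terminal]
43. n23.sig = 29  [terminal]
44. n24.tag = -5  [terminal]
45. n21.sig = "wvvn"  [A.depth ++ e.depth]
46. n18.sig = "mqyxrz"  [A₀.depth ++ "z"]
47. n9.sig = "mqmqyxrz"  [A₀.depth ++ A₂.sig]
48. n0.val = 19  [len(A.sig) + 11]
49. n0.ok = false  [B.acc == true]
50. n0.off = 21  [len(B.tag) + 19]

"mqmqyxrz"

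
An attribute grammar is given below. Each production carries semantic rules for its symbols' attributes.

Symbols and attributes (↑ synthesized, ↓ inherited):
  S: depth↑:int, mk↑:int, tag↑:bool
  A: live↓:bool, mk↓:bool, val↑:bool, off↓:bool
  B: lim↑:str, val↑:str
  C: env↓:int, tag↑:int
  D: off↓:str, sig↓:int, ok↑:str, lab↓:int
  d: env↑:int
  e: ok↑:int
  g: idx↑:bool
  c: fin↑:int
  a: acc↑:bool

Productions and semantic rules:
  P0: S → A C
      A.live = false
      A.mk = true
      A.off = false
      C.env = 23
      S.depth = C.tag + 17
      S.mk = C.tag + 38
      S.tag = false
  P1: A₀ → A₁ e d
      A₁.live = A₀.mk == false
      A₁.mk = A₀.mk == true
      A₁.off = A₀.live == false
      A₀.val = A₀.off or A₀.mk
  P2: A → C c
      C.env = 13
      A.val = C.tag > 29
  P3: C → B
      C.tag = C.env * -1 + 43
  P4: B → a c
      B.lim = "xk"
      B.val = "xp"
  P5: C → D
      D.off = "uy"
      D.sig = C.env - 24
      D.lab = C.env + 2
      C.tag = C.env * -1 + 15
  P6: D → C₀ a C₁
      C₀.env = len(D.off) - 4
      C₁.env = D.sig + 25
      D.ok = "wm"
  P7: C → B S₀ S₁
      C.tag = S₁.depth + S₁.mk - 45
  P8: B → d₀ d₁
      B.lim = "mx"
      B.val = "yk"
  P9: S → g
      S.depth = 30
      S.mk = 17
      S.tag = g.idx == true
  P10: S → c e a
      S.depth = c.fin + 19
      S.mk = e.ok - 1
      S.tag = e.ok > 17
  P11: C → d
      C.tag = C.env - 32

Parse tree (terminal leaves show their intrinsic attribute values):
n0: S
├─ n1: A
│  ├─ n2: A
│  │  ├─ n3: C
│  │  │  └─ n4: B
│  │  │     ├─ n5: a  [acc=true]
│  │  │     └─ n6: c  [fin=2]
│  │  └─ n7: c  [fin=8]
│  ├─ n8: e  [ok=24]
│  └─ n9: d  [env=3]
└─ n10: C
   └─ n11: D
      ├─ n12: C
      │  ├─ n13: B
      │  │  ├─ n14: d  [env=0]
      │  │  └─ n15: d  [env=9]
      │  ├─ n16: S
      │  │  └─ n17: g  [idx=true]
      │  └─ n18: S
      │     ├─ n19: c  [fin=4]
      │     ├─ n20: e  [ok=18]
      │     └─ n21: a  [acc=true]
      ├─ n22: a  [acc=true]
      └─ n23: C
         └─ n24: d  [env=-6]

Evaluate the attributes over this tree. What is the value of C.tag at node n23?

1. n1.live = false  [false]
2. n1.mk = true  [true]
3. n1.off = false  [false]
4. n2.live = false  [A₀.mk == false]
5. n2.mk = true  [A₀.mk == true]
6. n2.off = true  [A₀.live == false]
7. n3.env = 13  [13]
8. n5.acc = true  [terminal]
9. n6.fin = 2  [terminal]
10. n4.lim = "xk"  ["xk"]
11. n4.val = "xp"  ["xp"]
12. n3.tag = 30  [C.env * -1 + 43]
13. n7.fin = 8  [terminal]
14. n2.val = true  [C.tag > 29]
15. n8.ok = 24  [terminal]
16. n9.env = 3  [terminal]
17. n1.val = true  [A₀.off or A₀.mk]
18. n10.env = 23  [23]
19. n11.off = "uy"  ["uy"]
20. n11.sig = -1  [C.env - 24]
21. n11.lab = 25  [C.env + 2]
22. n12.env = -2  [len(D.off) - 4]
23. n14.env = 0  [terminal]
24. n15.env = 9  [terminal]
25. n13.lim = "mx"  ["mx"]
26. n13.val = "yk"  ["yk"]
27. n17.idx = true  [terminal]
28. n16.depth = 30  [30]
29. n16.mk = 17  [17]
30. n16.tag = true  [g.idx == true]
31. n19.fin = 4  [terminal]
32. n20.ok = 18  [terminal]
33. n21.acc = true  [terminal]
34. n18.depth = 23  [c.fin + 19]
35. n18.mk = 17  [e.ok - 1]
36. n18.tag = true  [e.ok > 17]
37. n12.tag = -5  [S₁.depth + S₁.mk - 45]
38. n22.acc = true  [terminal]
39. n23.env = 24  [D.sig + 25]
40. n24.env = -6  [terminal]
41. n23.tag = -8  [C.env - 32]
42. n11.ok = "wm"  ["wm"]
43. n10.tag = -8  [C.env * -1 + 15]
44. n0.depth = 9  [C.tag + 17]
45. n0.mk = 30  [C.tag + 38]
46. n0.tag = false  [false]

-8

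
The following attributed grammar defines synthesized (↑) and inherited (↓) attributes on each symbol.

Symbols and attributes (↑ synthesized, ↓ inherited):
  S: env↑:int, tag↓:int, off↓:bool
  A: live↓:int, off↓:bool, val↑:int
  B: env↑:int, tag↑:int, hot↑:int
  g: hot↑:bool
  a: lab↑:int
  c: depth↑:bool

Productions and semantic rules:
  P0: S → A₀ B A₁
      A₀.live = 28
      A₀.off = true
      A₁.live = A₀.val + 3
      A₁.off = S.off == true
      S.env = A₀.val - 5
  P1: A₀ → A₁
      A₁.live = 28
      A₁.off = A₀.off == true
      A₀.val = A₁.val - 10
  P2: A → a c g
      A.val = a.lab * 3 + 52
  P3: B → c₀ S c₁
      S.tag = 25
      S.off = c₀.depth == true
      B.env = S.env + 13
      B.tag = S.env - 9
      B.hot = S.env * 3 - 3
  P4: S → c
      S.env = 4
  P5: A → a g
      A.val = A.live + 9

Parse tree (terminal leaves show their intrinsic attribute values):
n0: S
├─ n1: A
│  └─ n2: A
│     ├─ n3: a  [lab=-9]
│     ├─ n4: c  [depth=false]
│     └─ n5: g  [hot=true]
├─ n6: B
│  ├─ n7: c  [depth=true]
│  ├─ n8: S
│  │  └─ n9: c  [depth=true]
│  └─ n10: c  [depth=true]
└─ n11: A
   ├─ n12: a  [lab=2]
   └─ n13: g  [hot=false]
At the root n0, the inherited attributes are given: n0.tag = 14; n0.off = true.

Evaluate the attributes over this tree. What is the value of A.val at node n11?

27

1. n0.tag = 14  [given at root]
2. n0.off = true  [given at root]
3. n1.live = 28  [28]
4. n1.off = true  [true]
5. n2.live = 28  [28]
6. n2.off = true  [A₀.off == true]
7. n3.lab = -9  [terminal]
8. n4.depth = false  [terminal]
9. n5.hot = true  [terminal]
10. n2.val = 25  [a.lab * 3 + 52]
11. n1.val = 15  [A₁.val - 10]
12. n7.depth = true  [terminal]
13. n8.tag = 25  [25]
14. n8.off = true  [c₀.depth == true]
15. n9.depth = true  [terminal]
16. n8.env = 4  [4]
17. n10.depth = true  [terminal]
18. n6.env = 17  [S.env + 13]
19. n6.tag = -5  [S.env - 9]
20. n6.hot = 9  [S.env * 3 - 3]
21. n11.live = 18  [A₀.val + 3]
22. n11.off = true  [S.off == true]
23. n12.lab = 2  [terminal]
24. n13.hot = false  [terminal]
25. n11.val = 27  [A.live + 9]
26. n0.env = 10  [A₀.val - 5]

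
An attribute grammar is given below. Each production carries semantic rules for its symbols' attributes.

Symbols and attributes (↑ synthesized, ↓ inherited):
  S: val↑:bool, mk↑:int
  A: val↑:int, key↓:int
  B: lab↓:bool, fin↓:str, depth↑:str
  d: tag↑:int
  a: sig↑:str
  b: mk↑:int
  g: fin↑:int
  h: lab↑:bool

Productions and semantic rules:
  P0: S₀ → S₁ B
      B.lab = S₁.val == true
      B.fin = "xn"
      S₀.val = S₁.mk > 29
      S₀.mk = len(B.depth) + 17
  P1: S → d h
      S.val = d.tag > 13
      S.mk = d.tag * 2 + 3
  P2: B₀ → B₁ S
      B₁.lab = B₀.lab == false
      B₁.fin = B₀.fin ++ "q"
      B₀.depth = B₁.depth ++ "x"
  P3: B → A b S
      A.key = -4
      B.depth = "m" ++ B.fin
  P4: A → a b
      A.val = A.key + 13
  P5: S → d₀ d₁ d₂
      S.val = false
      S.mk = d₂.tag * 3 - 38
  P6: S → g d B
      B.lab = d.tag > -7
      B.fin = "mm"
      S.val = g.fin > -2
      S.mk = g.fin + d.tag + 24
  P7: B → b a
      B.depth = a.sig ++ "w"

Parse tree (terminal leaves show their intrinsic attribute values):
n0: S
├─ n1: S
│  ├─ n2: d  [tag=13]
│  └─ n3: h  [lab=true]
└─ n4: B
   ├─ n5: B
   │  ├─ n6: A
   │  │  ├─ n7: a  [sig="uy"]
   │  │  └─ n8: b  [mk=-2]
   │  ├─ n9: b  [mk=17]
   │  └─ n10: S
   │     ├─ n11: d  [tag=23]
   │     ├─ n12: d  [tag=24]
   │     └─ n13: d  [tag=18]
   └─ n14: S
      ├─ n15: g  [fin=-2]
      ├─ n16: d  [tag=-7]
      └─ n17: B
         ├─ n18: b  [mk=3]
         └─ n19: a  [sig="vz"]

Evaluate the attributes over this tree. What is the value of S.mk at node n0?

22

1. n2.tag = 13  [terminal]
2. n3.lab = true  [terminal]
3. n1.val = false  [d.tag > 13]
4. n1.mk = 29  [d.tag * 2 + 3]
5. n4.lab = false  [S₁.val == true]
6. n4.fin = "xn"  ["xn"]
7. n5.lab = true  [B₀.lab == false]
8. n5.fin = "xnq"  [B₀.fin ++ "q"]
9. n6.key = -4  [-4]
10. n7.sig = "uy"  [terminal]
11. n8.mk = -2  [terminal]
12. n6.val = 9  [A.key + 13]
13. n9.mk = 17  [terminal]
14. n11.tag = 23  [terminal]
15. n12.tag = 24  [terminal]
16. n13.tag = 18  [terminal]
17. n10.val = false  [false]
18. n10.mk = 16  [d₂.tag * 3 - 38]
19. n5.depth = "mxnq"  ["m" ++ B.fin]
20. n15.fin = -2  [terminal]
21. n16.tag = -7  [terminal]
22. n17.lab = false  [d.tag > -7]
23. n17.fin = "mm"  ["mm"]
24. n18.mk = 3  [terminal]
25. n19.sig = "vz"  [terminal]
26. n17.depth = "vzw"  [a.sig ++ "w"]
27. n14.val = false  [g.fin > -2]
28. n14.mk = 15  [g.fin + d.tag + 24]
29. n4.depth = "mxnqx"  [B₁.depth ++ "x"]
30. n0.val = false  [S₁.mk > 29]
31. n0.mk = 22  [len(B.depth) + 17]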